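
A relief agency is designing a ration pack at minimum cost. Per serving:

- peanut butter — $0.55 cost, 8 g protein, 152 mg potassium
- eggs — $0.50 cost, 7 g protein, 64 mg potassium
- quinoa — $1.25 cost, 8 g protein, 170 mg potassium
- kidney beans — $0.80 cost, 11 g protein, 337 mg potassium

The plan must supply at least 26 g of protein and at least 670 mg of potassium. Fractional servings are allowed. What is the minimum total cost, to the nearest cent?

For a min-cost LP with two ≥-constraints, a basic feasible solution has at most two positive variables.
peanut butter only: max(26/8, 670/152) = 4.408 servings → $2.42.
eggs only: max(26/7, 670/64) = 10.47 servings → $5.23.
quinoa only: max(26/8, 670/170) = 3.941 servings → $4.93.
kidney beans only: max(26/11, 670/337) = 2.364 servings → $1.89.
peanut butter + eggs with both targets exact would need a negative amount; discard.
peanut butter + quinoa: the both-tight solution has a negative serving — not a feasible corner.
peanut butter + kidney beans with both tight: 1.359 servings and 1.375 servings → $1.85.
eggs + quinoa: the both-tight solution has a negative serving — not a feasible corner.
eggs + kidney beans with both tight: 0.8411 servings and 1.828 servings → $1.88.
quinoa + kidney beans with both tight: 1.685 servings and 1.138 servings → $3.02.
So the least-cost plan costs $1.85.

$1.85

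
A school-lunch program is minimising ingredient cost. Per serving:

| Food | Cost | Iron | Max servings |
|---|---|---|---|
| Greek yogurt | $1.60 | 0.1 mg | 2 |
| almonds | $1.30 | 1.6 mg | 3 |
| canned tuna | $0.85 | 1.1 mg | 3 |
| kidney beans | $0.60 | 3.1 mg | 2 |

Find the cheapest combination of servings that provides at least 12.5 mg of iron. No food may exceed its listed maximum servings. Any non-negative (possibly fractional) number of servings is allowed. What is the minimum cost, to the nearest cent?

$6.19

Cost per mg of iron: kidney beans $0.1935, canned tuna $0.7727, almonds $0.8125, Greek yogurt $16.0000.
Take 2 servings of kidney beans: +6.2 mg iron for $1.20 (total $1.20, still need 6.3 mg).
Take 3 servings of canned tuna: +3.3 mg iron for $2.55 (total $3.75, still need 3.0 mg).
Take 1.875 servings of almonds: +3.0 mg iron for $2.44 (total $6.19, still need 0.0 mg).
Filling from the cheapest source first is optimal under one linear minimum: $6.19.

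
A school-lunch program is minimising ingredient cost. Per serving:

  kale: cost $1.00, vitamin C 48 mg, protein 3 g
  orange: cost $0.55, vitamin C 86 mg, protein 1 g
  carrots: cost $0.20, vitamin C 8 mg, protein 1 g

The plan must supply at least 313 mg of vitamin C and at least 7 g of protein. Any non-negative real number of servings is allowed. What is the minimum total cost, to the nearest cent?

With two linear requirements the optimum uses one or two foods; enumerate the corners.
kale only: max(313/48, 7/3) = 6.521 servings → $6.52.
orange only: max(313/86, 7/1) = 7 servings → $3.85.
carrots only: max(313/8, 7/1) = 39.12 servings → $7.83.
kale + orange with both tight: 1.376 servings and 2.871 servings → $2.96.
kale + carrots: the both-tight solution has a negative serving — not a feasible corner.
orange + carrots with both tight: 3.295 servings and 3.705 servings → $2.55.
Cheapest feasible corner: $2.55.

$2.55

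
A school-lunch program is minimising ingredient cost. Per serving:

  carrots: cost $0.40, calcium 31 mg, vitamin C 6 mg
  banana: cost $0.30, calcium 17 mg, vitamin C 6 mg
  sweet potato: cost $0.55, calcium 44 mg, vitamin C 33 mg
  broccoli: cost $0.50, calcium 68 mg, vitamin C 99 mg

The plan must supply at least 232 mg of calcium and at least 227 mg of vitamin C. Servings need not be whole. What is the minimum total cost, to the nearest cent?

Check every corner: each single food scaled to meet both minima, and each pair solved so both constraints bind.
carrots only: max(232/31, 227/6) = 37.83 servings → $15.13.
banana only: max(232/17, 227/6) = 37.83 servings → $11.35.
sweet potato only: max(232/44, 227/33) = 6.879 servings → $3.78.
broccoli only: max(232/68, 227/99) = 3.412 servings → $1.71.
carrots + banana with both targets exact would need a negative amount; discard.
carrots + sweet potato with both targets exact would need a negative amount; discard.
carrots + broccoli with both tight: 2.831 servings and 2.121 servings → $2.19.
banana + sweet potato: the both-tight solution has a negative serving — not a feasible corner.
banana + broccoli with both tight: 5.907 servings and 1.935 servings → $2.74.
sweet potato + broccoli with both tight: 3.566 servings and 1.104 servings → $2.51.
Cheapest feasible corner: $1.71.

$1.71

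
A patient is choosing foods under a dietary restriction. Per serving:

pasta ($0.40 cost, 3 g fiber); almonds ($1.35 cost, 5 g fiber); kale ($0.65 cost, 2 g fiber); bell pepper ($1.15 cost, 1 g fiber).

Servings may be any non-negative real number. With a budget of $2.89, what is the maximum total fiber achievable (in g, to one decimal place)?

Fiber per dollar: pasta 7.5, almonds 3.704, kale 3.077, bell pepper 0.8696.
With no serving limits, spend the whole cost allowance on pasta: $2.89 / $0.40 × 3 g = 21.7 g.

21.7 g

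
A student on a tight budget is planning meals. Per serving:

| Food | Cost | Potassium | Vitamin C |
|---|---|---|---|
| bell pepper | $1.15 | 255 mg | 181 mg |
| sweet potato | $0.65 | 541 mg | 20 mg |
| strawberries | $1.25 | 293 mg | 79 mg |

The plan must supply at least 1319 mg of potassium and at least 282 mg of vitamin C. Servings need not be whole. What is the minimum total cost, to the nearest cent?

$2.73

bell pepper only: max(1319/255, 282/181) = 5.173 servings → $5.95.
sweet potato only: max(1319/541, 282/20) = 14.1 servings → $9.16.
strawberries only: max(1319/293, 282/79) = 4.502 servings → $5.63.
bell pepper + sweet potato with both tight: 1.359 servings and 1.797 servings → $2.73.
bell pepper + strawberries: the both-tight solution has a negative serving — not a feasible corner.
sweet potato + strawberries with both tight: 0.585 servings and 3.422 servings → $4.66.
So the least-cost plan costs $2.73.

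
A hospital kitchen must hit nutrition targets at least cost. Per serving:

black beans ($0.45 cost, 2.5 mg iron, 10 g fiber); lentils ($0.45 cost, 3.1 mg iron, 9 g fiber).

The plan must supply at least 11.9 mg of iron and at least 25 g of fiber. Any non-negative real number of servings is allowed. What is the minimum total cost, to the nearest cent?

At the optimum either one food covers both requirements or two foods hit both targets exactly; no other combination can be cheaper.
black beans only: max(11.9/2.5, 25/10) = 4.76 servings → $2.14.
lentils only: max(11.9/3.1, 25/9) = 3.839 servings → $1.73.
black beans + lentils: intersection lies outside the first quadrant.
The minimum over all feasible corners is $1.73.

$1.73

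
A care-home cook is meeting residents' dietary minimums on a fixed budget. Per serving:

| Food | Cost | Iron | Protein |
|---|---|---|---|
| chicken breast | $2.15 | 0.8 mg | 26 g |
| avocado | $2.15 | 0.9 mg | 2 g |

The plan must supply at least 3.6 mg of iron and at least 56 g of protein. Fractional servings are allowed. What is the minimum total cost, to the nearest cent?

$9.07

For a min-cost LP with two ≥-constraints, a basic feasible solution has at most two positive variables.
chicken breast only: max(3.6/0.8, 56/26) = 4.5 servings → $9.68.
avocado only: max(3.6/0.9, 56/2) = 28 servings → $60.20.
chicken breast + avocado with both tight: 1.982 servings and 2.239 servings → $9.07.
So the least-cost plan costs $9.07.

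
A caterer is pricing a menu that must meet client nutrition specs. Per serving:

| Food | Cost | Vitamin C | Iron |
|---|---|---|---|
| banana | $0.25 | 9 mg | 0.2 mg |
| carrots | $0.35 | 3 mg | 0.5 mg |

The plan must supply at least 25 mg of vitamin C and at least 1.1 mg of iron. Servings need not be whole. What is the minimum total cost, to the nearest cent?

$1.03

Check every corner: each single food scaled to meet both minima, and each pair solved so both constraints bind.
banana only: max(25/9, 1.1/0.2) = 5.5 servings → $1.38.
carrots only: max(25/3, 1.1/0.5) = 8.333 servings → $2.92.
banana + carrots with both tight: 2.359 servings and 1.256 servings → $1.03.
The minimum over all feasible corners is $1.03.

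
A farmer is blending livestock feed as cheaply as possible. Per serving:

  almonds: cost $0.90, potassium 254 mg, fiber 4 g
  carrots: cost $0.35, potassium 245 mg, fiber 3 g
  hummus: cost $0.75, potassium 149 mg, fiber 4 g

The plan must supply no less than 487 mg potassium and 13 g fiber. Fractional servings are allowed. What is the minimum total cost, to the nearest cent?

almonds only: max(487/254, 13/4) = 3.25 servings → $2.92.
carrots only: max(487/245, 13/3) = 4.333 servings → $1.52.
hummus only: max(487/149, 13/4) = 3.268 servings → $2.45.
almonds + carrots: intersection lies outside the first quadrant.
almonds + hummus with both tight: 0.02619 servings and 3.224 servings → $2.44.
carrots + hummus with both tight: 0.02064 servings and 3.235 servings → $2.43.
So the least-cost plan costs $1.52.

$1.52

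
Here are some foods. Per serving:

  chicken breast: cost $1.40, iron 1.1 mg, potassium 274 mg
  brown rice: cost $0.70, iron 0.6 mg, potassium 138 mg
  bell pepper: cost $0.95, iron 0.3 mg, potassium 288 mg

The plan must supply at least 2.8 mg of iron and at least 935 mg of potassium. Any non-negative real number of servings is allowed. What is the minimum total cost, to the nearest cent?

$4.06

Compare the cost at each extreme point of the feasible region.
chicken breast only: max(2.8/1.1, 935/274) = 3.412 servings → $4.78.
brown rice only: max(2.8/0.6, 935/138) = 6.775 servings → $4.74.
bell pepper only: max(2.8/0.3, 935/288) = 9.333 servings → $8.87.
chicken breast + brown rice: intersection lies outside the first quadrant.
chicken breast + bell pepper with both tight: 2.242 servings and 1.114 servings → $4.20.
brown rice + bell pepper with both tight: 4.002 servings and 1.329 servings → $4.06.
Cheapest feasible corner: $4.06.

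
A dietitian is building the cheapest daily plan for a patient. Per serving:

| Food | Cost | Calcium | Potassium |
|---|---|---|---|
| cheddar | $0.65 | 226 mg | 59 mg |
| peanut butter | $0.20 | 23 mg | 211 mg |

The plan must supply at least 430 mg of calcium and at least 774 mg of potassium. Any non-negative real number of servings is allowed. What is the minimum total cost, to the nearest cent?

cheddar only: max(430/226, 774/59) = 13.12 servings → $8.53.
peanut butter only: max(430/23, 774/211) = 18.7 servings → $3.74.
cheddar + peanut butter with both tight: 1.574 servings and 3.228 servings → $1.67.
Cheapest feasible corner: $1.67.

$1.67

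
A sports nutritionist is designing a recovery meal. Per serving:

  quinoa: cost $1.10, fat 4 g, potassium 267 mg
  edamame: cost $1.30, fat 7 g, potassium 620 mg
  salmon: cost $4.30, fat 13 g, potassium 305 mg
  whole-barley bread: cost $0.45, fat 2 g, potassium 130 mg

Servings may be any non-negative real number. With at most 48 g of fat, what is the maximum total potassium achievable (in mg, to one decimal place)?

Potassium per g fat: edamame 88.57, quinoa 66.75, whole-barley bread 65, salmon 23.46.
With no serving limits, spend the whole fat allowance on edamame: 48 g / 7 g × 620 mg = 4251.4 mg.

4251.4 mg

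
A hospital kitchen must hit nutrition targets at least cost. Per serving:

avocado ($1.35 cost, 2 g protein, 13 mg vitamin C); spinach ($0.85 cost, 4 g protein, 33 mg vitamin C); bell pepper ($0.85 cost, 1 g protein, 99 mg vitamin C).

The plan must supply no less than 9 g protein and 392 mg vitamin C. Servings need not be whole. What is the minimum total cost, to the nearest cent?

At the optimum either one food covers both requirements or two foods hit both targets exactly; no other combination can be cheaper.
avocado only: max(9/2, 392/13) = 30.15 servings → $40.71.
spinach only: max(9/4, 392/33) = 11.88 servings → $10.10.
bell pepper only: max(9/1, 392/99) = 9 servings → $7.65.
avocado + spinach with both targets exact would need a negative amount; discard.
avocado + bell pepper with both tight: 2.697 servings and 3.605 servings → $6.71.
spinach + bell pepper with both tight: 1.375 servings and 3.501 servings → $4.14.
The minimum over all feasible corners is $4.14.

$4.14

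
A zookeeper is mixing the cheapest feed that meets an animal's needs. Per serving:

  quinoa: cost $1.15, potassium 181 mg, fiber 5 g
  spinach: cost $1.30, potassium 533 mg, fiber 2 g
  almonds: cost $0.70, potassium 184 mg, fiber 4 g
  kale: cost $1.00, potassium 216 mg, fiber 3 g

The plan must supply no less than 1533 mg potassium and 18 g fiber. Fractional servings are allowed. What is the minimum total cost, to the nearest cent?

$4.67

Minimising a linear cost over {potassium ≥ 1533, fiber ≥ 18, servings ≥ 0} — the optimum is at a vertex, using one or two foods.
quinoa only: max(1533/181, 18/5) = 8.47 servings → $9.74.
spinach only: max(1533/533, 18/2) = 9 servings → $11.70.
almonds only: max(1533/184, 18/4) = 8.332 servings → $5.83.
kale only: max(1533/216, 18/3) = 7.097 servings → $7.10.
quinoa + spinach with both tight: 2.835 servings and 1.914 servings → $5.75.
quinoa + almonds: the both-tight solution has a negative serving — not a feasible corner.
quinoa + kale: intersection lies outside the first quadrant.
spinach + almonds with both tight: 1.599 servings and 3.701 servings → $4.67.
spinach + kale with both tight: 0.6093 servings and 5.594 servings → $6.39.
almonds + kale with both targets exact would need a negative amount; discard.
So the least-cost plan costs $4.67.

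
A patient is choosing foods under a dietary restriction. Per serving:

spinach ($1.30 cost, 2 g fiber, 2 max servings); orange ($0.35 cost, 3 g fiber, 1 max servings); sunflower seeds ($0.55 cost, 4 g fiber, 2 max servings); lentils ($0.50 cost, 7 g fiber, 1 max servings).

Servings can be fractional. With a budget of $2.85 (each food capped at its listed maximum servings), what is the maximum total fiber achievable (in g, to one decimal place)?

Fiber per dollar: lentils 14, orange 8.571, sunflower seeds 7.273, spinach 1.538.
Take 1 serving of lentils: spends $0.50, +7.0 g fiber (running total 7.0 g).
Take 1 serving of orange: spends $0.35, +3.0 g fiber (running total 10.0 g).
Take 2 servings of sunflower seeds: spends $1.10, +8.0 g fiber (running total 18.0 g).
Take 0.6923 servings of spinach: spends $0.90, +1.4 g fiber (running total 19.4 g).
Filling greedily by fiber-per-dollar is optimal for one linear limit, giving 19.4 g.

19.4 g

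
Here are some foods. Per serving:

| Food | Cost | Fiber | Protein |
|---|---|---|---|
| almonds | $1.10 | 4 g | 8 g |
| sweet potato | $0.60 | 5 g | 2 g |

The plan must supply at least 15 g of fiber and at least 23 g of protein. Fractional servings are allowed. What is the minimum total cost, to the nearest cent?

For a min-cost LP with two ≥-constraints, a basic feasible solution has at most two positive variables.
almonds only: max(15/4, 23/8) = 3.75 servings → $4.12.
sweet potato only: max(15/5, 23/2) = 11.5 servings → $6.90.
almonds + sweet potato with both tight: 2.656 servings and 0.875 servings → $3.45.
So the least-cost plan costs $3.45.

$3.45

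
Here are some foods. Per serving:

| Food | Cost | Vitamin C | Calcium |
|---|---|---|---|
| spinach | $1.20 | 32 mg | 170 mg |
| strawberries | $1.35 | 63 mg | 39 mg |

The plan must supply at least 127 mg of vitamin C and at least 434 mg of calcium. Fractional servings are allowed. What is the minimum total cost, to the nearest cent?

An LP optimum is at a vertex; with two nutrient constraints at most two foods are used. Check each candidate.
spinach only: max(127/32, 434/170) = 3.969 servings → $4.76.
strawberries only: max(127/63, 434/39) = 11.13 servings → $15.02.
spinach + strawberries with both tight: 2.366 servings and 0.814 servings → $3.94.
So the least-cost plan costs $3.94.

$3.94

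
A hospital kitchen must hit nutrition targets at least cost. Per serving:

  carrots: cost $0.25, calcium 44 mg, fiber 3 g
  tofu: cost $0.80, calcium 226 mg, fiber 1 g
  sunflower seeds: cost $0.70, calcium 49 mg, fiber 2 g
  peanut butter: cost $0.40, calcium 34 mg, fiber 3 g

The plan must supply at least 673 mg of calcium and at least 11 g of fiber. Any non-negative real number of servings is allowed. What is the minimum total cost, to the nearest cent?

$2.65

With two linear requirements the optimum uses one or two foods; enumerate the corners.
carrots only: max(673/44, 11/3) = 15.3 servings → $3.82.
tofu only: max(673/226, 11/1) = 11 servings → $8.80.
sunflower seeds only: max(673/49, 11/2) = 13.73 servings → $9.61.
peanut butter only: max(673/34, 11/3) = 19.79 servings → $7.92.
carrots + tofu with both tight: 2.86 servings and 2.421 servings → $2.65.
carrots + sunflower seeds: intersection lies outside the first quadrant.
carrots + peanut butter: the both-tight solution has a negative serving — not a feasible corner.
tofu + sunflower seeds with both tight: 2.002 servings and 4.499 servings → $4.75.
tofu + peanut butter with both tight: 2.554 servings and 2.815 servings → $3.17.
sunflower seeds + peanut butter: the both-tight solution has a negative serving — not a feasible corner.
Cheapest feasible corner: $2.65.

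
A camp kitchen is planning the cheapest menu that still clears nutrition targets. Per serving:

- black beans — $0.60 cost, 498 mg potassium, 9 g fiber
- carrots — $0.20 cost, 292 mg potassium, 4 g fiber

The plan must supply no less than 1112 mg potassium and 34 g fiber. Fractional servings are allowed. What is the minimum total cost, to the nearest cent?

$1.70

For a min-cost LP with two ≥-constraints, a basic feasible solution has at most two positive variables.
black beans only: max(1112/498, 34/9) = 3.778 servings → $2.27.
carrots only: max(1112/292, 34/4) = 8.5 servings → $1.70.
black beans + carrots: intersection lies outside the first quadrant.
The minimum over all feasible corners is $1.70.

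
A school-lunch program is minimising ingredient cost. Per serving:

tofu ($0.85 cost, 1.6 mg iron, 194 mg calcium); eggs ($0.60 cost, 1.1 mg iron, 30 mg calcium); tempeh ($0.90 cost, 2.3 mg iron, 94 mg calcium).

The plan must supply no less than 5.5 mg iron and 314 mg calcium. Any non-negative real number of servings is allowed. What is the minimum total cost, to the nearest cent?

$2.31

tofu only: max(5.5/1.6, 314/194) = 3.438 servings → $2.92.
eggs only: max(5.5/1.1, 314/30) = 10.47 servings → $6.28.
tempeh only: max(5.5/2.3, 314/94) = 3.34 servings → $3.01.
tofu + eggs with both tight: 1.091 servings and 3.414 servings → $2.98.
tofu + tempeh with both tight: 0.6937 servings and 1.909 servings → $2.31.
eggs + tempeh: the both-tight solution has a negative serving — not a feasible corner.
The minimum over all feasible corners is $2.31.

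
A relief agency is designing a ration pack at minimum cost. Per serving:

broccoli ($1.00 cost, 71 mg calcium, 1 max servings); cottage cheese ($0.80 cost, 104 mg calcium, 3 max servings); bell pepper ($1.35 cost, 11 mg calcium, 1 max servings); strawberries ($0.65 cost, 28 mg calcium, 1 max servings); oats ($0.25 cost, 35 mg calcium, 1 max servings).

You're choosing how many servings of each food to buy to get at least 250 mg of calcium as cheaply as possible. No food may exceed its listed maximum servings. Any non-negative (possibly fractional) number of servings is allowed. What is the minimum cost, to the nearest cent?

Cost per mg of calcium: oats $0.0071, cottage cheese $0.0077, broccoli $0.0141, strawberries $0.0232, bell pepper $0.1227.
Take 1 serving of oats: +35.0 mg calcium for $0.25 (total $0.25, still need 215.0 mg).
Take 2.067 servings of cottage cheese: +215.0 mg calcium for $1.65 (total $1.90, still need 0.0 mg).
Greedy by cheapest-per-mg is optimal for a single linear constraint, so the minimum cost is $1.90.

$1.90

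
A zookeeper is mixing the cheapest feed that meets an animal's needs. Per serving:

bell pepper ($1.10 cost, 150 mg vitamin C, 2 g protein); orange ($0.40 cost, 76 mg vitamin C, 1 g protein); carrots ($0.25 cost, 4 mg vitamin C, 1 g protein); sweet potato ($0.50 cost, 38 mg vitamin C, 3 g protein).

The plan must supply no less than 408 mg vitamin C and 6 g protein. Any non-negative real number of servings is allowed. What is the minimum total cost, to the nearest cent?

bell pepper only: max(408/150, 6/2) = 3 servings → $3.30.
orange only: max(408/76, 6/1) = 6 servings → $2.40.
carrots only: max(408/4, 6/1) = 102 servings → $25.50.
sweet potato only: max(408/38, 6/3) = 10.74 servings → $5.37.
bell pepper + orange: the both-tight solution has a negative serving — not a feasible corner.
bell pepper + carrots with both tight: 2.704 servings and 0.5915 servings → $3.12.
bell pepper + sweet potato with both tight: 2.663 servings and 0.2246 servings → $3.04.
orange + carrots with both tight: 5.333 servings and 0.6667 servings → $2.30.
orange + sweet potato with both tight: 5.242 servings and 0.2526 servings → $2.22.
carrots + sweet potato: the both-tight solution has a negative serving — not a feasible corner.
Cheapest feasible corner: $2.22.

$2.22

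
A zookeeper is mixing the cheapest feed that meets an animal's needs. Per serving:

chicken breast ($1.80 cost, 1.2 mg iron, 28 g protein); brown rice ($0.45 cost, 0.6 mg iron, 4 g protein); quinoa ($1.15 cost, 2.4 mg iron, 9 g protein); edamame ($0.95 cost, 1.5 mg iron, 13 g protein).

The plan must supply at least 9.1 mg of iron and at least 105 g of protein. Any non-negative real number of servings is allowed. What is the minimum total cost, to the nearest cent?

An LP optimum is at a vertex; with two nutrient constraints at most two foods are used. Check each candidate.
chicken breast only: max(9.1/1.2, 105/28) = 7.583 servings → $13.65.
brown rice only: max(9.1/0.6, 105/4) = 26.25 servings → $11.81.
quinoa only: max(9.1/2.4, 105/9) = 11.67 servings → $13.42.
edamame only: max(9.1/1.5, 105/13) = 8.077 servings → $7.67.
chicken breast + brown rice with both tight: 2.217 servings and 10.73 servings → $8.82.
chicken breast + quinoa with both tight: 3.016 servings and 2.284 servings → $8.05.
chicken breast + edamame with both tight: 1.485 servings and 4.879 servings → $7.31.
brown rice + quinoa: intersection lies outside the first quadrant.
brown rice + edamame with both targets exact would need a negative amount; discard.
quinoa + edamame: intersection lies outside the first quadrant.
So the least-cost plan costs $7.31.

$7.31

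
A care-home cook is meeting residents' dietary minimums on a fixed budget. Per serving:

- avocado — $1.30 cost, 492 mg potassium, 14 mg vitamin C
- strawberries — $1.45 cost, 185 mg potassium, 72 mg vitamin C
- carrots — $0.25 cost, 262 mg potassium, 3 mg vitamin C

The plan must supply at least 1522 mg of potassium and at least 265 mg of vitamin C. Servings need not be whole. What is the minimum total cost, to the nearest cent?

$5.96

The cheapest plan sits at a corner of the feasible region — with two constraints it uses at most two foods.
avocado only: max(1522/492, 265/14) = 18.93 servings → $24.61.
strawberries only: max(1522/185, 265/72) = 8.227 servings → $11.93.
carrots only: max(1522/262, 265/3) = 88.33 servings → $22.08.
avocado + strawberries with both tight: 1.844 servings and 3.322 servings → $7.21.
avocado + carrots: intersection lies outside the first quadrant.
strawberries + carrots with both tight: 3.543 servings and 3.308 servings → $5.96.
So the least-cost plan costs $5.96.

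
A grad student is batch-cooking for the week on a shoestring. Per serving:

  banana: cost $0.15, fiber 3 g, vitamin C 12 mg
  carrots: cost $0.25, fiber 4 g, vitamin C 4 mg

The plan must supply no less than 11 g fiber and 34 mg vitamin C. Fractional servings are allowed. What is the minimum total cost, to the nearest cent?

Minimising a linear cost over {fiber ≥ 11, vitamin C ≥ 34, servings ≥ 0} — the optimum is at a vertex, using one or two foods.
banana only: max(11/3, 34/12) = 3.667 servings → $0.55.
carrots only: max(11/4, 34/4) = 8.5 servings → $2.12.
banana + carrots with both tight: 2.556 servings and 0.8333 servings → $0.59.
So the least-cost plan costs $0.55.

$0.55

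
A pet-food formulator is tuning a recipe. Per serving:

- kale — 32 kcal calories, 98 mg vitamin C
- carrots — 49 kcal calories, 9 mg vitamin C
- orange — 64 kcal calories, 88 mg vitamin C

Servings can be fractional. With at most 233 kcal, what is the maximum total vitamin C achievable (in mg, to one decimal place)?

Vitamin C per kcal: kale 3.062, orange 1.375, carrots 0.1837.
With no serving limits, spend the whole calories allowance on kale: 233 kcal / 32 kcal × 98 mg = 713.6 mg.

713.6 mg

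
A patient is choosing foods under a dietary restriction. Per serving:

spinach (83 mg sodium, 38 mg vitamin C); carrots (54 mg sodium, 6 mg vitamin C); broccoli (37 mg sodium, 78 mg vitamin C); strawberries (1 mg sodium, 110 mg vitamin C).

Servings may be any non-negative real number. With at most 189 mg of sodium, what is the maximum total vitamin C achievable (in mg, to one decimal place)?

Vitamin C per mg sodium: strawberries 110, broccoli 2.108, spinach 0.4578, carrots 0.1111.
With no serving limits, spend the whole sodium allowance on strawberries: 189 mg / 1 mg × 110 mg = 20790.0 mg.

20790.0 mg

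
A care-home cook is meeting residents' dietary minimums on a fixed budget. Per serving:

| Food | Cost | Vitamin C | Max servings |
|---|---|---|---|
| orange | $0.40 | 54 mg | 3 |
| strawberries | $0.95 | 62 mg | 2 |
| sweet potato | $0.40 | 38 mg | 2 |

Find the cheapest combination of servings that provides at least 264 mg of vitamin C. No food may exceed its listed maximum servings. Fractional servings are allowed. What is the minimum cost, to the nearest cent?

Cost per mg of vitamin C: orange $0.0074, sweet potato $0.0105, strawberries $0.0153.
Take 3 servings of orange: +162.0 mg vitamin C for $1.20 (total $1.20, still need 102.0 mg).
Take 2 servings of sweet potato: +76.0 mg vitamin C for $0.80 (total $2.00, still need 26.0 mg).
Take 0.4194 servings of strawberries: +26.0 mg vitamin C for $0.40 (total $2.40, still need 0.0 mg).
Filling from the cheapest source first is optimal under one linear minimum: $2.40.

$2.40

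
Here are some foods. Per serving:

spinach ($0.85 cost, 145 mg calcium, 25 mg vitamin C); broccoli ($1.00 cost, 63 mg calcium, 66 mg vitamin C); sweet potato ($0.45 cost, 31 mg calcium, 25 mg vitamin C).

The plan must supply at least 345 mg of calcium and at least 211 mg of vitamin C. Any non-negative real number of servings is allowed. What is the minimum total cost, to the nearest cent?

A basic optimal solution has at most two foods positive. Try each food alone and each pair with both targets met exactly.
spinach only: max(345/145, 211/25) = 8.44 servings → $7.17.
broccoli only: max(345/63, 211/66) = 5.476 servings → $5.48.
sweet potato only: max(345/31, 211/25) = 11.13 servings → $5.01.
spinach + broccoli with both tight: 1.185 servings and 2.748 servings → $3.76.
spinach + sweet potato with both tight: 0.7312 servings and 7.709 servings → $4.09.
broccoli + sweet potato with both targets exact would need a negative amount; discard.
Cheapest feasible corner: $3.76.

$3.76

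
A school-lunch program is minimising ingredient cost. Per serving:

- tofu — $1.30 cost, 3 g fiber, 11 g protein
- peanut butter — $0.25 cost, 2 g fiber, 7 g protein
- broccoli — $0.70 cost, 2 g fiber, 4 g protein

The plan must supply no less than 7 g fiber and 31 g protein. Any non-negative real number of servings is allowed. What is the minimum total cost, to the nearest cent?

$1.11

This is a tiny linear program; its minimum lies at a vertex of the feasible set. List the vertices and price them.
tofu only: max(7/3, 31/11) = 2.818 servings → $3.66.
peanut butter only: max(7/2, 31/7) = 4.429 servings → $1.11.
broccoli only: max(7/2, 31/4) = 7.75 servings → $5.42.
tofu + peanut butter: the both-tight solution has a negative serving — not a feasible corner.
tofu + broccoli with both targets exact would need a negative amount; discard.
peanut butter + broccoli with both targets exact would need a negative amount; discard.
The minimum over all feasible corners is $1.11.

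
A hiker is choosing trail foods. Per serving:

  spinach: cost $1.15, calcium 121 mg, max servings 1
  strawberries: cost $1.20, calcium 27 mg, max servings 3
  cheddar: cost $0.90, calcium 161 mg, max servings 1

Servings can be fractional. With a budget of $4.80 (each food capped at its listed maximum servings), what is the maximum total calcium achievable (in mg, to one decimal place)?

Calcium per dollar: cheddar 178.9, spinach 105.2, strawberries 22.5.
Take 1 serving of cheddar: spends $0.90, +161.0 mg calcium (running total 161.0 mg).
Take 1 serving of spinach: spends $1.15, +121.0 mg calcium (running total 282.0 mg).
Take 2.292 servings of strawberries: spends $2.75, +61.9 mg calcium (running total 343.9 mg).
Filling greedily by calcium-per-dollar is optimal for one linear limit, giving 343.9 mg.

343.9 mg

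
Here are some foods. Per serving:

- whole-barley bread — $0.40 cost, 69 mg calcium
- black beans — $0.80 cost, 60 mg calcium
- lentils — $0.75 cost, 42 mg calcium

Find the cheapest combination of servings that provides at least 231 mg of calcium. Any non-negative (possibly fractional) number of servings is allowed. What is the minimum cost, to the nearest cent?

Cost per mg of calcium: whole-barley bread $0.0058, black beans $0.0133, lentils $0.0179.
With no serving limits, use only whole-barley bread: 231 mg / 69 mg = 3.348 servings × $0.40 = $1.34.

$1.34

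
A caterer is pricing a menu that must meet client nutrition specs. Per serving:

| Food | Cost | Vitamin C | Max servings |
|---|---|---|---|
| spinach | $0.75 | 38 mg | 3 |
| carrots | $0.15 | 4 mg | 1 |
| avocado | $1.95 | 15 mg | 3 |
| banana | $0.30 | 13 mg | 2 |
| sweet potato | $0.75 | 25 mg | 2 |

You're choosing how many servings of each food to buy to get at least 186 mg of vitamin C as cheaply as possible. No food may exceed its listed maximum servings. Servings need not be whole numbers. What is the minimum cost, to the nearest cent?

$4.23

Cost per mg of vitamin C: spinach $0.0197, banana $0.0231, sweet potato $0.0300, carrots $0.0375, avocado $0.1300.
Take 3 servings of spinach: +114.0 mg vitamin C for $2.25 (total $2.25, still need 72.0 mg).
Take 2 servings of banana: +26.0 mg vitamin C for $0.60 (total $2.85, still need 46.0 mg).
Take 1.84 servings of sweet potato: +46.0 mg vitamin C for $1.38 (total $4.23, still need 0.0 mg).
Filling from the cheapest source first is optimal under one linear minimum: $4.23.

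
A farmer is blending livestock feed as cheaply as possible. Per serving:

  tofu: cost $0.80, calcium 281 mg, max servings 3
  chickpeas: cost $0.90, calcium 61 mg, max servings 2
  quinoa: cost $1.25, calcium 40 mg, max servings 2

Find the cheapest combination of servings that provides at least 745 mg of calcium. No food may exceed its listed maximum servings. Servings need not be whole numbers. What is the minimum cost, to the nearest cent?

$2.12

Cost per mg of calcium: tofu $0.0028, chickpeas $0.0148, quinoa $0.0312.
Take 2.651 servings of tofu: +745.0 mg calcium for $2.12 (total $2.12, still need 0.0 mg).
Filling from the cheapest source first is optimal under one linear minimum: $2.12.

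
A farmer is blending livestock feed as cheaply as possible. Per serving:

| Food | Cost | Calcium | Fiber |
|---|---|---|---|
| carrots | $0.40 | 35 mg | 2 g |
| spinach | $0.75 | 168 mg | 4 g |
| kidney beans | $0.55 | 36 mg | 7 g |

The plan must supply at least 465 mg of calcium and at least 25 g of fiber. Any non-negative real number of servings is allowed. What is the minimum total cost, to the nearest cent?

$2.96

For a min-cost LP with two ≥-constraints, a basic feasible solution has at most two positive variables.
carrots only: max(465/35, 25/2) = 13.29 servings → $5.31.
spinach only: max(465/168, 25/4) = 6.25 servings → $4.69.
kidney beans only: max(465/36, 25/7) = 12.92 servings → $7.10.
carrots + spinach with both tight: 11.94 servings and 0.2806 servings → $4.99.
carrots + kidney beans: intersection lies outside the first quadrant.
spinach + kidney beans with both tight: 2.282 servings and 2.267 servings → $2.96.
The minimum over all feasible corners is $2.96.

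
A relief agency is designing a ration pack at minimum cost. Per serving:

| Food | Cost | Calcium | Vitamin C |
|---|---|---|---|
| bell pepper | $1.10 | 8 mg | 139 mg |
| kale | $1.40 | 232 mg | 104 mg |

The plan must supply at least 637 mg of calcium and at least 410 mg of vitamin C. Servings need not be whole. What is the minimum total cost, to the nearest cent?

$4.81

The cheapest plan sits at a corner of the feasible region — with two constraints it uses at most two foods.
bell pepper only: max(637/8, 410/139) = 79.62 servings → $87.59.
kale only: max(637/232, 410/104) = 3.942 servings → $5.52.
bell pepper + kale with both tight: 0.919 servings and 2.714 servings → $4.81.
Cheapest feasible corner: $4.81.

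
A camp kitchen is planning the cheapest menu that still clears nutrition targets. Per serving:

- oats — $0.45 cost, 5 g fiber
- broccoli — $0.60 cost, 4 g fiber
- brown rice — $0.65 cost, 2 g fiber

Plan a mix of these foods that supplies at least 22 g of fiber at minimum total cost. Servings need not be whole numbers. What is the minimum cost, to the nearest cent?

Cost per g of fiber: oats $0.0900, broccoli $0.1500, brown rice $0.3250.
With no serving limits, use only oats: 22 g / 5 g = 4.4 servings × $0.45 = $1.98.

$1.98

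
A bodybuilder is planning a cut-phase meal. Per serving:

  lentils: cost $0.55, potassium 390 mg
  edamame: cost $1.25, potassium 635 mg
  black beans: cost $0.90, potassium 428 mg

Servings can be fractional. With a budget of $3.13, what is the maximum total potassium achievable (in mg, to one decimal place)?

2219.5 mg

Potassium per dollar: lentils 709.1, edamame 508, black beans 475.6.
With no serving limits, spend the whole cost allowance on lentils: $3.13 / $0.55 × 390 mg = 2219.5 mg.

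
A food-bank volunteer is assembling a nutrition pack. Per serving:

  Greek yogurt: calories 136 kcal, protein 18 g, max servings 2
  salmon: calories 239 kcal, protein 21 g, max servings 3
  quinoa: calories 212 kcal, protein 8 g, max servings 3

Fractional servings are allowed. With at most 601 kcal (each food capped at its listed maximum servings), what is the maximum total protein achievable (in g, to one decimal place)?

Protein per kcal: Greek yogurt 0.1324, salmon 0.08787, quinoa 0.03774.
Take 2 servings of Greek yogurt: uses 272 kcal, +36.0 g protein (running total 36.0 g).
Take 1.377 servings of salmon: uses 329 kcal, +28.9 g protein (running total 64.9 g).
Filling greedily by protein-per-kcal is optimal for one linear limit, giving 64.9 g.

64.9 g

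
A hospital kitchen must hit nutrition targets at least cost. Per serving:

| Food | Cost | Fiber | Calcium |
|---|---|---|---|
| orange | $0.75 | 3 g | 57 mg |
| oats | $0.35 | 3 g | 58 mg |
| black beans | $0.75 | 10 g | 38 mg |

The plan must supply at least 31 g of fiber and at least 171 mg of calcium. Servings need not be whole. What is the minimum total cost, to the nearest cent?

For a min-cost LP with two ≥-constraints, a basic feasible solution has at most two positive variables.
orange only: max(31/3, 171/57) = 10.33 servings → $7.75.
oats only: max(31/3, 171/58) = 10.33 servings → $3.62.
black beans only: max(31/10, 171/38) = 4.5 servings → $3.38.
orange + oats with both targets exact would need a negative amount; discard.
orange + black beans with both tight: 1.167 servings and 2.75 servings → $2.94.
oats + black beans with both tight: 1.142 servings and 2.758 servings → $2.47.
So the least-cost plan costs $2.47.

$2.47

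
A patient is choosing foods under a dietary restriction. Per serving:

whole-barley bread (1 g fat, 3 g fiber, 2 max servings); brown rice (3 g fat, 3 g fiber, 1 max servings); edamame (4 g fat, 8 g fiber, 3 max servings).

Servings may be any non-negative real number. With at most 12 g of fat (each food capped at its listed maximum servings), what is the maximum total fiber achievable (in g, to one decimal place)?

26.0 g

Fiber per g fat: whole-barley bread 3, edamame 2, brown rice 1.
Take 2 servings of whole-barley bread: uses 2 g fat, +6.0 g fiber (running total 6.0 g).
Take 2.5 servings of edamame: uses 10 g fat, +20.0 g fiber (running total 26.0 g).
Greedy by best ratio exhausts the fat allowance optimally: 26.0 g.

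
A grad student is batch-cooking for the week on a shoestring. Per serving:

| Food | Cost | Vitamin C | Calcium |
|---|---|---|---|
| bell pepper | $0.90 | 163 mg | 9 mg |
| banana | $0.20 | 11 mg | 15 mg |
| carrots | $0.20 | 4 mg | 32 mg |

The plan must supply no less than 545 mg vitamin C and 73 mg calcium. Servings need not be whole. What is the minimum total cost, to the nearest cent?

$3.25

With two linear requirements the optimum uses one or two foods; enumerate the corners.
bell pepper only: max(545/163, 73/9) = 8.111 servings → $7.30.
banana only: max(545/11, 73/15) = 49.55 servings → $9.91.
carrots only: max(545/4, 73/32) = 136.2 servings → $27.25.
bell pepper + banana with both tight: 3.142 servings and 2.981 servings → $3.42.
bell pepper + carrots with both tight: 3.31 servings and 1.35 servings → $3.25.
banana + carrots: the both-tight solution has a negative serving — not a feasible corner.
Cheapest feasible corner: $3.25.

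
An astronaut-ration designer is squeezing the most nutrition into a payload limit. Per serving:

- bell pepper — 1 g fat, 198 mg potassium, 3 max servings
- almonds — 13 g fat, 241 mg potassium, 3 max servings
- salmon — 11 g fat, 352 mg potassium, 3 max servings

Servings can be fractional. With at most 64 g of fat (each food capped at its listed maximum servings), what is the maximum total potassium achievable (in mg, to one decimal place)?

Potassium per g fat: bell pepper 198, salmon 32, almonds 18.54.
Take 3 servings of bell pepper: uses 3 g fat, +594.0 mg potassium (running total 594.0 mg).
Take 3 servings of salmon: uses 33 g fat, +1056.0 mg potassium (running total 1650.0 mg).
Take 2.154 servings of almonds: uses 28 g fat, +519.1 mg potassium (running total 2169.1 mg).
Greedy by best ratio exhausts the fat allowance optimally: 2169.1 mg.

2169.1 mg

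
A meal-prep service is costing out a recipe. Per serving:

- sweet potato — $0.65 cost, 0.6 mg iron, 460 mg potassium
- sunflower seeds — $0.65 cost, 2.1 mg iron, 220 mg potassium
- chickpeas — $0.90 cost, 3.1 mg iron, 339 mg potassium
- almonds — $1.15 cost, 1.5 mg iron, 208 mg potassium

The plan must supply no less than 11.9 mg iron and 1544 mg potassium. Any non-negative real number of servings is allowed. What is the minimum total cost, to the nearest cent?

$3.75

Two binding constraints pin down two serving amounts, so the optimal mix uses at most two foods. The candidates are each food alone (scaled to the tighter of iron/potassium) and each pair with both constraints tight.
sweet potato only: max(11.9/0.6, 1544/460) = 19.83 servings → $12.89.
sunflower seeds only: max(11.9/2.1, 1544/220) = 7.018 servings → $4.56.
chickpeas only: max(11.9/3.1, 1544/339) = 4.555 servings → $4.10.
almonds only: max(11.9/1.5, 1544/208) = 7.933 servings → $9.12.
sweet potato + sunflower seeds with both tight: 0.7487 servings and 5.453 servings → $4.03.
sweet potato + chickpeas with both tight: 0.6153 servings and 3.72 servings → $3.75.
sweet potato + almonds: the both-tight solution has a negative serving — not a feasible corner.
sunflower seeds + chickpeas with both targets exact would need a negative amount; discard.
sunflower seeds + almonds with both tight: 1.491 servings and 5.846 servings → $7.69.
chickpeas + almonds with both tight: 1.168 servings and 5.519 servings → $7.40.
The minimum over all feasible corners is $3.75.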